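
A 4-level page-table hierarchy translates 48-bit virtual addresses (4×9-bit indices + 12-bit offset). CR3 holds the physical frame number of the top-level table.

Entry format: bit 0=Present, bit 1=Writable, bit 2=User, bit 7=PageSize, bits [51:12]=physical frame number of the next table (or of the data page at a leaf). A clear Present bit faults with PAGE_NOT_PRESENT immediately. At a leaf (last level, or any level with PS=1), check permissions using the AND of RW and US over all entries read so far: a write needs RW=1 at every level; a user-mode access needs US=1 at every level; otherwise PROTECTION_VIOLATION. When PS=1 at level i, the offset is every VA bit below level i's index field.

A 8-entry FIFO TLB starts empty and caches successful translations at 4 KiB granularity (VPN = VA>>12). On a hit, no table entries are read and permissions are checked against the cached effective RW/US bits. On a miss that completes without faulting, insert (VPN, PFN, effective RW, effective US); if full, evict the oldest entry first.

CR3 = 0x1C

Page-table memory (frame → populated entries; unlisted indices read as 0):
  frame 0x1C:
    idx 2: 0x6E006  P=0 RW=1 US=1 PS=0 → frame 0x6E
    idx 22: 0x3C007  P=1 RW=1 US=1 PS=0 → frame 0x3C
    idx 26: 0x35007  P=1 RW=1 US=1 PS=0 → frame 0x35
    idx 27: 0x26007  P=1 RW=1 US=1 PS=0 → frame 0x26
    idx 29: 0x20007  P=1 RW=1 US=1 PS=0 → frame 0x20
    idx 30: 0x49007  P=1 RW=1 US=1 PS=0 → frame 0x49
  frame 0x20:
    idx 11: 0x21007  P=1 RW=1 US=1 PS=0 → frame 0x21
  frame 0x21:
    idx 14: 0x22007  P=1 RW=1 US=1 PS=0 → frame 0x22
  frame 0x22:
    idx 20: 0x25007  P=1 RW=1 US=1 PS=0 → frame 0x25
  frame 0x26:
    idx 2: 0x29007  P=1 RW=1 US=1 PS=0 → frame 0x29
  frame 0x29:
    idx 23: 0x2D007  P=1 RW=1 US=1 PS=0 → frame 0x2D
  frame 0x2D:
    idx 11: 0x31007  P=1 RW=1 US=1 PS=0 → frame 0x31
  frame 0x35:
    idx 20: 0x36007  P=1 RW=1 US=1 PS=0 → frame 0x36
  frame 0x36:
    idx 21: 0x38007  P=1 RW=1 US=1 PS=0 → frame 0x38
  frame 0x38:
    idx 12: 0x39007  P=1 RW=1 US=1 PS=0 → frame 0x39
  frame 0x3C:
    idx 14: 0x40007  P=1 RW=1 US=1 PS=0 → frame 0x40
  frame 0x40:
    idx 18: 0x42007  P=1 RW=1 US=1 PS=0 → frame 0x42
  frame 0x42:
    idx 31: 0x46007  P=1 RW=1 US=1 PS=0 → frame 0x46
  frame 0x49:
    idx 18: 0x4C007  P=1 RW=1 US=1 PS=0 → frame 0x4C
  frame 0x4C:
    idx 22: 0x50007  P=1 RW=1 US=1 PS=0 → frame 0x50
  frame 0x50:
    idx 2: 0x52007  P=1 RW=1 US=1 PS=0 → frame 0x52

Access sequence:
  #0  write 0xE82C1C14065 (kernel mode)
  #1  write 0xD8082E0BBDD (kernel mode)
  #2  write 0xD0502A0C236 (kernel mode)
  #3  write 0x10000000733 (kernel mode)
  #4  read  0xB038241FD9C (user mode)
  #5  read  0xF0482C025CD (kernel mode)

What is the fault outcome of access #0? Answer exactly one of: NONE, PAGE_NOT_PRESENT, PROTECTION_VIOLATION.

Walk each access:
#0 VA=0xE82C1C14065 (w,kernel):
  L0 @0x1C[29] → 0x20007  P=1,RW=1,US=1,PS=0
  L1 @0x20[11] → 0x21007  P=1,RW=1,US=1,PS=0
  L2 @0x21[14] → 0x22007  P=1,RW=1,US=1,PS=0
  L3 @0x22[20] → 0x25007  P=1,RW=1,US=1,PS=0
  ⇒ phys 0x25065  [4 reads]
#1 VA=0xD8082E0BBDD (w,kernel):
  L0 @0x1C[27] → 0x26007  P=1,RW=1,US=1,PS=0
  L1 @0x26[2] → 0x29007  P=1,RW=1,US=1,PS=0
  L2 @0x29[23] → 0x2D007  P=1,RW=1,US=1,PS=0
  L3 @0x2D[11] → 0x31007  P=1,RW=1,US=1,PS=0
  ⇒ phys 0x31BDD  [4 reads]
#2 VA=0xD0502A0C236 (w,kernel):
  L0 @0x1C[26] → 0x35007  P=1,RW=1,US=1,PS=0
  L1 @0x35[20] → 0x36007  P=1,RW=1,US=1,PS=0
  L2 @0x36[21] → 0x38007  P=1,RW=1,US=1,PS=0
  L3 @0x38[12] → 0x39007  P=1,RW=1,US=1,PS=0
  ⇒ phys 0x39236  [4 reads]
#3 VA=0x10000000733 (w,kernel):
  L0 @0x1C[2] → 0x6E006  P=0,RW=1,US=1,PS=0
  ⇒ fault: PAGE_NOT_PRESENT  — 1 lookups
#4 VA=0xB038241FD9C (r,user):
  L0 @0x1C[22] → 0x3C007  P=1,RW=1,US=1,PS=0
  L1 @0x3C[14] → 0x40007  P=1,RW=1,US=1,PS=0
  L2 @0x40[18] → 0x42007  P=1,RW=1,US=1,PS=0
  L3 @0x42[31] → 0x46007  P=1,RW=1,US=1,PS=0
  ⇒ phys 0x46D9C  [4 reads]
#5 VA=0xF0482C025CD (r,kernel):
  L0 @0x1C[30] → 0x49007  P=1,RW=1,US=1,PS=0
  L1 @0x49[18] → 0x4C007  P=1,RW=1,US=1,PS=0
  L2 @0x4C[22] → 0x50007  P=1,RW=1,US=1,PS=0
  L3 @0x50[2] → 0x52007  P=1,RW=1,US=1,PS=0
  ⇒ phys 0x525CD  [4 reads]

Access #0 fault: NONE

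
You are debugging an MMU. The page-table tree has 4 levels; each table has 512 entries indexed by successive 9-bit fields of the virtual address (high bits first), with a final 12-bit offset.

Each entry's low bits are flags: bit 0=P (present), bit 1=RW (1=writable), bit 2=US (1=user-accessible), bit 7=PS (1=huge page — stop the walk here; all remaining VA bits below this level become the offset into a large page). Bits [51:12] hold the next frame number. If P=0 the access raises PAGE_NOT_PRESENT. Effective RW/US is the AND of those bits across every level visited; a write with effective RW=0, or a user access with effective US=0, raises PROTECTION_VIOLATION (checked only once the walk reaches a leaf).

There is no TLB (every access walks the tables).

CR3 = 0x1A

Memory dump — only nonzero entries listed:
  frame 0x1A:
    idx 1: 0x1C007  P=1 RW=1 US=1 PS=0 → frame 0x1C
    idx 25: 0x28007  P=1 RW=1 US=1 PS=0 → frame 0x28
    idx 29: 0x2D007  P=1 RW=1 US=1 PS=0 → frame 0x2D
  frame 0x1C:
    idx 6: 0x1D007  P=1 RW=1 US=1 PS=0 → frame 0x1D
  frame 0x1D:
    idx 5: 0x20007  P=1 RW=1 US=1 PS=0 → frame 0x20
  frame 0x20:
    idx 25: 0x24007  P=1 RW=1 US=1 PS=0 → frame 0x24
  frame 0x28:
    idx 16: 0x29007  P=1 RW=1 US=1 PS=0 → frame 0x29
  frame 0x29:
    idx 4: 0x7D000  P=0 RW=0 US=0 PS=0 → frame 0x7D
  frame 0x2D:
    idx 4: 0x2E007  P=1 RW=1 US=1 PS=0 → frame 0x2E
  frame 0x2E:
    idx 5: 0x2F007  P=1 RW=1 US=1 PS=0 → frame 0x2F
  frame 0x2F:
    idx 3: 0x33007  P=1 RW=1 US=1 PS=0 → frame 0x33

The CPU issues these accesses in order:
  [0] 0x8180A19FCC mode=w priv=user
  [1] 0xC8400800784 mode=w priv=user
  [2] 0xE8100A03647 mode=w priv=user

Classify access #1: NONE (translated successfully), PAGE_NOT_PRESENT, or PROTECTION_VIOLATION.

Per-access translation:
#0 VA=0x8180A19FCC (w,user):
  lvl0: tbl 0x1A, slot 1 ⇒ 0x1C007 (P1/RW1/US1/PS0)
  lvl1: tbl 0x1C, slot 6 ⇒ 0x1D007 (P1/RW1/US1/PS0)
  lvl2: tbl 0x1D, slot 5 ⇒ 0x20007 (P1/RW1/US1/PS0)
  lvl3: tbl 0x20, slot 25 ⇒ 0x24007 (P1/RW1/US1/PS0)
  ✓ 0x24FCC  — 4 lookups
#1 VA=0xC8400800784 (w,user):
  lvl0: tbl 0x1A, slot 25 ⇒ 0x28007 (P1/RW1/US1/PS0)
  lvl1: tbl 0x28, slot 16 ⇒ 0x29007 (P1/RW1/US1/PS0)
  lvl2: tbl 0x29, slot 4 ⇒ 0x7D000 (P0/RW0/US0/PS0)
  ✗ PAGE_NOT_PRESENT  [3 reads]
#2 VA=0xE8100A03647 (w,user):
  lvl0: tbl 0x1A, slot 29 ⇒ 0x2D007 (P1/RW1/US1/PS0)
  lvl1: tbl 0x2D, slot 4 ⇒ 0x2E007 (P1/RW1/US1/PS0)
  lvl2: tbl 0x2E, slot 5 ⇒ 0x2F007 (P1/RW1/US1/PS0)
  lvl3: tbl 0x2F, slot 3 ⇒ 0x33007 (P1/RW1/US1/PS0)
  ✓ 0x33647  — 4 lookups

Access #1 fault: PAGE_NOT_PRESENT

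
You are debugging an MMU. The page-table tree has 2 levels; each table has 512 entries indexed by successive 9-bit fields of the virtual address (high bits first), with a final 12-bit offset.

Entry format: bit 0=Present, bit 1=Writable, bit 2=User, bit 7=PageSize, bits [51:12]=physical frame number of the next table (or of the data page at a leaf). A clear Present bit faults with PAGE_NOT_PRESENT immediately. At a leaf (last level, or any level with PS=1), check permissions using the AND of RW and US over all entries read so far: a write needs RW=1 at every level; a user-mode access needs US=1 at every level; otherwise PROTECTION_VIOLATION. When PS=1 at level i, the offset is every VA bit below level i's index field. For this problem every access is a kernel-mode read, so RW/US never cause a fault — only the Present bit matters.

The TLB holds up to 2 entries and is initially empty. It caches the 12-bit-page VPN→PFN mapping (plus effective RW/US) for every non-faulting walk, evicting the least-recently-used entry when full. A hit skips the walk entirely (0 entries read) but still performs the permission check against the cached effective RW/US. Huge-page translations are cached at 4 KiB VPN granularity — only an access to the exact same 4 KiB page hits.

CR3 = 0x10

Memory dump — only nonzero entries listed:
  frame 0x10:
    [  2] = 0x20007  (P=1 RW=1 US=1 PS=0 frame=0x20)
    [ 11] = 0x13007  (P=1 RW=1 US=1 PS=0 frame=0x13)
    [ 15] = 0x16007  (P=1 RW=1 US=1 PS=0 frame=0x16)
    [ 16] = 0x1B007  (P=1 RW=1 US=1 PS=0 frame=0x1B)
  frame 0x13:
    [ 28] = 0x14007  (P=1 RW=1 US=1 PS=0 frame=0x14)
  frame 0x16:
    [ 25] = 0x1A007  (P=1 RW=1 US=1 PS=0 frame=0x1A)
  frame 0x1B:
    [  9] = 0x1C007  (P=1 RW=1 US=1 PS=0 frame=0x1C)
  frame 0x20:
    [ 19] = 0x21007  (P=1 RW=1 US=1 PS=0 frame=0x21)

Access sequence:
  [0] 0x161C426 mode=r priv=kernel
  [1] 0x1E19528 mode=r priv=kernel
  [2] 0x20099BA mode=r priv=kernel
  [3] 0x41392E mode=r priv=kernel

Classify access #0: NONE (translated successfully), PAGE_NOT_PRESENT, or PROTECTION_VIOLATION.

Trace:
#0 VA=0x161C426 (r,kernel):
  L0 @0x10[11] → 0x13007  P=1,RW=1,US=1,PS=0
  L1 @0x13[28] → 0x14007  P=1,RW=1,US=1,PS=0
  → PA=0x14426  (2 entries read)
#1 VA=0x1E19528 (r,kernel):
  L0 @0x10[15] → 0x16007  P=1,RW=1,US=1,PS=0
  L1 @0x16[25] → 0x1A007  P=1,RW=1,US=1,PS=0
  → PA=0x1A528  (2 entries read)
#2 VA=0x20099BA (r,kernel):
  L0 @0x10[16] → 0x1B007  P=1,RW=1,US=1,PS=0
  L1 @0x1B[9] → 0x1C007  P=1,RW=1,US=1,PS=0
  → PA=0x1C9BA  (2 entries read)
#3 VA=0x41392E (r,kernel):
  L0 @0x10[2] → 0x20007  P=1,RW=1,US=1,PS=0
  L1 @0x20[19] → 0x21007  P=1,RW=1,US=1,PS=0
  → PA=0x2192E  (2 entries read)

Access #0 fault: NONE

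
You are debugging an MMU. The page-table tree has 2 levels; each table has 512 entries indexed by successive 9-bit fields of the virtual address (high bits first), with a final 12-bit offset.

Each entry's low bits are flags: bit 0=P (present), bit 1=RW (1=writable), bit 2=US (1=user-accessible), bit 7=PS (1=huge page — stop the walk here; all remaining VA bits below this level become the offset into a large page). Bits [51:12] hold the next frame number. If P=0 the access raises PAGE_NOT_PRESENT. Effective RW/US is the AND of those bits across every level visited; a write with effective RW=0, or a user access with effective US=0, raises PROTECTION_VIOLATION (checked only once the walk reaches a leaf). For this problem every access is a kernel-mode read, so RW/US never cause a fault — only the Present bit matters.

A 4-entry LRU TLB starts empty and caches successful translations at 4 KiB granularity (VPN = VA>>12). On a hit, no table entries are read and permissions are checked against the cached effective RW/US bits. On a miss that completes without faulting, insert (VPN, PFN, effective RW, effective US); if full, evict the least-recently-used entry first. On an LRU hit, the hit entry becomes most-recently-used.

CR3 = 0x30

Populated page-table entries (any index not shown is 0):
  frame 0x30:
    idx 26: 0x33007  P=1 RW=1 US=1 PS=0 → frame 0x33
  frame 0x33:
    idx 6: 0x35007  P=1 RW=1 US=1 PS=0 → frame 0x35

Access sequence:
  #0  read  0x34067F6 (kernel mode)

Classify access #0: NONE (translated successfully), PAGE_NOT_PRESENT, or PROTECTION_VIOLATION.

Trace:
#0 VA=0x34067F6 (r,kernel):
  lvl0: tbl 0x30, slot 26 ⇒ 0x33007 (P1/RW1/US1/PS0)
  lvl1: tbl 0x33, slot 6 ⇒ 0x35007 (P1/RW1/US1/PS0)
  → PA=0x357F6  (2 entries read)

Access #0 fault: NONE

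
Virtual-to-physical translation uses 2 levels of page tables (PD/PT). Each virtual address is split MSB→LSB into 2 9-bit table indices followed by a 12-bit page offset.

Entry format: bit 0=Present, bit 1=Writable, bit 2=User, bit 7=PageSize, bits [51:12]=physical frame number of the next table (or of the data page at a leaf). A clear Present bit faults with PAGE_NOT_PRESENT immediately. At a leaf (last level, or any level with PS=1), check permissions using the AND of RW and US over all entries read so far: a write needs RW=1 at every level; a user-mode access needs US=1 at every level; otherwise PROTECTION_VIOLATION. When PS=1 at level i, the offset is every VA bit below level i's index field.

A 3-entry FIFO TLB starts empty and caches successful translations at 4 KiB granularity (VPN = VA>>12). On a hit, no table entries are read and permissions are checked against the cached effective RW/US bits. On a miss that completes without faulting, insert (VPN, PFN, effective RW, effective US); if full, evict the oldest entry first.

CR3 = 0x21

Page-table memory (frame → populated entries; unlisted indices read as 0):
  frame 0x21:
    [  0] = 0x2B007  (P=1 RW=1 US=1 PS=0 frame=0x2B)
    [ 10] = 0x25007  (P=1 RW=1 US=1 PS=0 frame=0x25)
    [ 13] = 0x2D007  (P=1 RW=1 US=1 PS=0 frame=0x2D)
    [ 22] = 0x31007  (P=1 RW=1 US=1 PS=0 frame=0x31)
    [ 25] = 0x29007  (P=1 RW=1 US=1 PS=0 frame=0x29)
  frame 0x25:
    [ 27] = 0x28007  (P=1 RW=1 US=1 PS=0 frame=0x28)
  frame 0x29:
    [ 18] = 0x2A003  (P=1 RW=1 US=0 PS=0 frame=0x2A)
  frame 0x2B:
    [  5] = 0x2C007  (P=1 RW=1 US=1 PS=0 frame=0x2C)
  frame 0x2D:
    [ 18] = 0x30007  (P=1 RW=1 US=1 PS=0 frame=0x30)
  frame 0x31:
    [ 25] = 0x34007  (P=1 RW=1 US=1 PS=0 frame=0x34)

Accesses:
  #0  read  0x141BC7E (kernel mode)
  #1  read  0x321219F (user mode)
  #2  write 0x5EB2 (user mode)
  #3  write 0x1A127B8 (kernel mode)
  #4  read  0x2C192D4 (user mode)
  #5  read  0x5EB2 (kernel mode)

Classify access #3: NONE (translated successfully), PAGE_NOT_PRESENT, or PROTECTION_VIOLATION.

Trace:
#0 VA=0x141BC7E (r,kernel):
  L0: frame=0x21 idx=10 entry=0x25007 [P=1 RW=1 US=1 PS=0]
  L1: frame=0x25 idx=27 entry=0x28007 [P=1 RW=1 US=1 PS=0]
  ✓ 0x28C7E  — 2 lookups
#1 VA=0x321219F (r,user):
  L0: frame=0x21 idx=25 entry=0x29007 [P=1 RW=1 US=1 PS=0]
  L1: frame=0x29 idx=18 entry=0x2A003 [P=1 RW=1 US=0 PS=0]
  → PROTECTION_VIOLATION  (2 entries read)
#2 VA=0x5EB2 (w,user):
  L0: frame=0x21 idx=0 entry=0x2B007 [P=1 RW=1 US=1 PS=0]
  L1: frame=0x2B idx=5 entry=0x2C007 [P=1 RW=1 US=1 PS=0]
  ✓ 0x2CEB2  — 2 lookups
#3 VA=0x1A127B8 (w,kernel):
  L0: frame=0x21 idx=13 entry=0x2D007 [P=1 RW=1 US=1 PS=0]
  L1: frame=0x2D idx=18 entry=0x30007 [P=1 RW=1 US=1 PS=0]
  ✓ 0x307B8  — 2 lookups
#4 VA=0x2C192D4 (r,user):
  L0: frame=0x21 idx=22 entry=0x31007 [P=1 RW=1 US=1 PS=0]
  L1: frame=0x31 idx=25 entry=0x34007 [P=1 RW=1 US=1 PS=0]
  ✓ 0x342D4  — 2 lookups
#5 VA=0x5EB2 (r,kernel):
  TLB hit vpn=0x5 → PA=0x2CEB2

Access #3 fault: NONE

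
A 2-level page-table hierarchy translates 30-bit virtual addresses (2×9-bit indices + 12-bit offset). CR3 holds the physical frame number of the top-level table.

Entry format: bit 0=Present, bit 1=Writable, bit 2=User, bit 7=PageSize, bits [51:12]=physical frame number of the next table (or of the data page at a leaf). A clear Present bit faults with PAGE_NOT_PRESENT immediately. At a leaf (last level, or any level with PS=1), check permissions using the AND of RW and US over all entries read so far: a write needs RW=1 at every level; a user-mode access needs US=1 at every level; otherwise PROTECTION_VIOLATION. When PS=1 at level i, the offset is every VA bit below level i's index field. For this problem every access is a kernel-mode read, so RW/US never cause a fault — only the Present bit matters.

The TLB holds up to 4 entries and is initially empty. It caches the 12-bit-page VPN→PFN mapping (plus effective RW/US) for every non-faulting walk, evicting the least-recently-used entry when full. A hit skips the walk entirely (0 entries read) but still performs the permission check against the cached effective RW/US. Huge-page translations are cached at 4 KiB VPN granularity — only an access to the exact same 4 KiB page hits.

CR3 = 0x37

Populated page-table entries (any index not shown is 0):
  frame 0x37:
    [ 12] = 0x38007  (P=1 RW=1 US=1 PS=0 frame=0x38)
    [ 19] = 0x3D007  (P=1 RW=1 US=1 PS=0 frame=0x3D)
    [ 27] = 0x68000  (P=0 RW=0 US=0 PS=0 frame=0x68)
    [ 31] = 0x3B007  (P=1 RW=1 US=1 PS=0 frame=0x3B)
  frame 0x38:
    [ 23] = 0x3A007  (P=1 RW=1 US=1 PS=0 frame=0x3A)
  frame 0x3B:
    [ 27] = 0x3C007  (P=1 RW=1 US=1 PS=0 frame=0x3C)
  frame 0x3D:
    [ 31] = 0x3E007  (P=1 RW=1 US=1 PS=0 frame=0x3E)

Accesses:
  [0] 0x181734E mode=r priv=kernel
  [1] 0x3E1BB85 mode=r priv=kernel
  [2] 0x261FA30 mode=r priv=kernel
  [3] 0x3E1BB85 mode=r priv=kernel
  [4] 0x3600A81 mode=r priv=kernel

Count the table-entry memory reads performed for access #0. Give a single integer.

Trace:
#0 VA=0x181734E (r,kernel):
  L0 @0x37[12] → 0x38007  P=1,RW=1,US=1,PS=0
  L1 @0x38[23] → 0x3A007  P=1,RW=1,US=1,PS=0
  ⇒ phys 0x3A34E  [2 reads]
#1 VA=0x3E1BB85 (r,kernel):
  L0 @0x37[31] → 0x3B007  P=1,RW=1,US=1,PS=0
  L1 @0x3B[27] → 0x3C007  P=1,RW=1,US=1,PS=0
  ⇒ phys 0x3CB85  [2 reads]
#2 VA=0x261FA30 (r,kernel):
  L0 @0x37[19] → 0x3D007  P=1,RW=1,US=1,PS=0
  L1 @0x3D[31] → 0x3E007  P=1,RW=1,US=1,PS=0
  ⇒ phys 0x3EA30  [2 reads]
#3 VA=0x3E1BB85 (r,kernel):
  TLB hit vpn=0x3E1B → PA=0x3CB85
#4 VA=0x3600A81 (r,kernel):
  L0 @0x37[27] → 0x68000  P=0,RW=0,US=0,PS=0
  ✗ PAGE_NOT_PRESENT  [1 reads]

Entries read for #0: 2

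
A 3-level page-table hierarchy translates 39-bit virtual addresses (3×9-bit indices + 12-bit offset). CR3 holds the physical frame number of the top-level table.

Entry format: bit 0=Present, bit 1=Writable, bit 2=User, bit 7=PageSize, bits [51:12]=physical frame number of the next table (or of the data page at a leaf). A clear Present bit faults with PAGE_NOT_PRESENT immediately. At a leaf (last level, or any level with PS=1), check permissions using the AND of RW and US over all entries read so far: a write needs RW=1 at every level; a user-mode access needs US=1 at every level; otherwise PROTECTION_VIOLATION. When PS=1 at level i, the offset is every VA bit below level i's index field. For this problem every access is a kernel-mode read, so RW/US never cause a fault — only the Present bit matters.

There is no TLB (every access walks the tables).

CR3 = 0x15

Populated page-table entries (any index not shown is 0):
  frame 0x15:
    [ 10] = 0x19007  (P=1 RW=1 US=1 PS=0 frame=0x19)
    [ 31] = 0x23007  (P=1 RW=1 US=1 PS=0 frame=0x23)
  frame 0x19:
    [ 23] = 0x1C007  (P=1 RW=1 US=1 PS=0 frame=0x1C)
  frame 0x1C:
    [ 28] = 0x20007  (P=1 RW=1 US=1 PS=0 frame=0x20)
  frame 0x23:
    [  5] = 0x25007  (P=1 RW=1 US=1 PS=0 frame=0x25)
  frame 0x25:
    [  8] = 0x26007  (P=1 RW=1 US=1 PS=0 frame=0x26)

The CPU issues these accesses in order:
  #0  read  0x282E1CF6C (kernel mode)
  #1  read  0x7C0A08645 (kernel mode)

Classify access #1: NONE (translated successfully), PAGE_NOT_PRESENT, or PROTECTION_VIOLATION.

Trace:
#0 VA=0x282E1CF6C (r,kernel):
  [0] read 0x15 idx=10: raw=0x19007 flags P=1 W=1 U=1 S=0
  [1] read 0x19 idx=23: raw=0x1C007 flags P=1 W=1 U=1 S=0
  [2] read 0x1C idx=28: raw=0x20007 flags P=1 W=1 U=1 S=0
  ⇒ phys 0x20F6C  [3 reads]
#1 VA=0x7C0A08645 (r,kernel):
  [0] read 0x15 idx=31: raw=0x23007 flags P=1 W=1 U=1 S=0
  [1] read 0x23 idx=5: raw=0x25007 flags P=1 W=1 U=1 S=0
  [2] read 0x25 idx=8: raw=0x26007 flags P=1 W=1 U=1 S=0
  ⇒ phys 0x26645  [3 reads]

Access #1 fault: NONE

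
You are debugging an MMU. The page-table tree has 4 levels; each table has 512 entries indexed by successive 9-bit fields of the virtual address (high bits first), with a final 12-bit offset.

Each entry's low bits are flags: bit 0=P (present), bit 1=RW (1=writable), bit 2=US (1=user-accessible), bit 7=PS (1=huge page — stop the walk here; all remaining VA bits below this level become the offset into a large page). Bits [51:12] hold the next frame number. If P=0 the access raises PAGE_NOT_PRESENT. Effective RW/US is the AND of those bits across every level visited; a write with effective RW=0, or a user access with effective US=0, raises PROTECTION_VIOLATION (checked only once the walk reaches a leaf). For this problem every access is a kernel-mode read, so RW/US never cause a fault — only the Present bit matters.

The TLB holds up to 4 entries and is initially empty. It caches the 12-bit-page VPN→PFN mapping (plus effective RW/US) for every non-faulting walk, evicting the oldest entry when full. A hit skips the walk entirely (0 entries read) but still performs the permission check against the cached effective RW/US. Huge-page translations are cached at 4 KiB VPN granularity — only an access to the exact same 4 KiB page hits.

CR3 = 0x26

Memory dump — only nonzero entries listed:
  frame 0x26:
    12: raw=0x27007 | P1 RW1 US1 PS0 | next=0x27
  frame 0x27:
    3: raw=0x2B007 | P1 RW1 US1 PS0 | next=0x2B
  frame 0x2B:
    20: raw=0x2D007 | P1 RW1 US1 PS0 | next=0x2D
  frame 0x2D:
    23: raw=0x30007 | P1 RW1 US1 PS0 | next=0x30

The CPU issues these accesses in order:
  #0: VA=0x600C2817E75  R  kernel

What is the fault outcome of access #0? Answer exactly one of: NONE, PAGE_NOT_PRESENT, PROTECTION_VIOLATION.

Per-access translation:
#0 VA=0x600C2817E75 (r,kernel):
  lvl0: tbl 0x26, slot 12 ⇒ 0x27007 (P1/RW1/US1/PS0)
  lvl1: tbl 0x27, slot 3 ⇒ 0x2B007 (P1/RW1/US1/PS0)
  lvl2: tbl 0x2B, slot 20 ⇒ 0x2D007 (P1/RW1/US1/PS0)
  lvl3: tbl 0x2D, slot 23 ⇒ 0x30007 (P1/RW1/US1/PS0)
  → PA=0x30E75  (4 entries read)

Access #0 fault: NONE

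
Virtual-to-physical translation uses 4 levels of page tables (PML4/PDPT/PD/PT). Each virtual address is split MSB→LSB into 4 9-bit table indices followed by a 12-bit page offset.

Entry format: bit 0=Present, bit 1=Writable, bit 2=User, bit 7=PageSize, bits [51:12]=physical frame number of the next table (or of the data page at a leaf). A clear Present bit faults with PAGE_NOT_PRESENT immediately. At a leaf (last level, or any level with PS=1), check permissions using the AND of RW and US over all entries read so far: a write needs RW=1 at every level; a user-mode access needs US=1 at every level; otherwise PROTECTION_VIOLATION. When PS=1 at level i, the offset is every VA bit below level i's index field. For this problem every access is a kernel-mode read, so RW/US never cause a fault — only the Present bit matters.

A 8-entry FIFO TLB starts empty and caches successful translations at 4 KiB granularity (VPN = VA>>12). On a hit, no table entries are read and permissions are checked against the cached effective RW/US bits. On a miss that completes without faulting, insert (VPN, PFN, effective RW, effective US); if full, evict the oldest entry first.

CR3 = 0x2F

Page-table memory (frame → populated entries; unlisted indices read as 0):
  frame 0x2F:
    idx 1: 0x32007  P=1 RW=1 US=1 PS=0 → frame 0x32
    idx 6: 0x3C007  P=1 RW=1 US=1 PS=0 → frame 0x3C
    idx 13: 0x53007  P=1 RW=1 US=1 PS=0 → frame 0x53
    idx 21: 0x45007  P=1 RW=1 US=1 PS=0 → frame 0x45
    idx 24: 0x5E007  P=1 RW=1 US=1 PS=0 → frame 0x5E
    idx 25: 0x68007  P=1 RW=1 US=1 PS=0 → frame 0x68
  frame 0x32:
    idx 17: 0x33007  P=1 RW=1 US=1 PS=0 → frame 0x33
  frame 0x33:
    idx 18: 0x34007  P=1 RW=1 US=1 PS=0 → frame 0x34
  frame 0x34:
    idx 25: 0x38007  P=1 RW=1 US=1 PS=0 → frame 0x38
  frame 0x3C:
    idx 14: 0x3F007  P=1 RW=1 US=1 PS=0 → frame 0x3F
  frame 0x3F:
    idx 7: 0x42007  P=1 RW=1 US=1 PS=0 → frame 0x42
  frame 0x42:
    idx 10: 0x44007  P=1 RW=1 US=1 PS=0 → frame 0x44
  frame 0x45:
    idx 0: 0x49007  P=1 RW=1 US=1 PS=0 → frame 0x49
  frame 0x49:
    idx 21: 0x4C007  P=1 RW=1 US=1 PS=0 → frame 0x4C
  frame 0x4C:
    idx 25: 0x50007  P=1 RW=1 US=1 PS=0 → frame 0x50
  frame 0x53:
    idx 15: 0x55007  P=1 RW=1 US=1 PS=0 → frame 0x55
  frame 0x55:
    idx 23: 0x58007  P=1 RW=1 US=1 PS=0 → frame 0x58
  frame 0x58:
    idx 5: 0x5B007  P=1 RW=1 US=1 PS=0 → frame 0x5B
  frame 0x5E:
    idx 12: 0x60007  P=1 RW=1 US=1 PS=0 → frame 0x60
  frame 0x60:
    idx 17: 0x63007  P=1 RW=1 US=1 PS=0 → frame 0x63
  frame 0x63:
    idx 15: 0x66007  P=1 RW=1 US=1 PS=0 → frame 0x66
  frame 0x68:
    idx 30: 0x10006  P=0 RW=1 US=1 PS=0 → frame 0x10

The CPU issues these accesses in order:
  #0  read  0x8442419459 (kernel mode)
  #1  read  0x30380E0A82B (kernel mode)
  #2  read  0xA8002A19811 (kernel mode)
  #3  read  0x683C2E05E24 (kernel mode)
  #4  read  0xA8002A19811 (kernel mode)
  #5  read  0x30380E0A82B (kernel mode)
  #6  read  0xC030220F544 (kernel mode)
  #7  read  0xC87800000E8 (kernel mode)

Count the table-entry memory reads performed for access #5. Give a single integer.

Walk each access:
#0 VA=0x8442419459 (r,kernel):
  L0 @0x2F[1] → 0x32007  P=1,RW=1,US=1,PS=0
  L1 @0x32[17] → 0x33007  P=1,RW=1,US=1,PS=0
  L2 @0x33[18] → 0x34007  P=1,RW=1,US=1,PS=0
  L3 @0x34[25] → 0x38007  P=1,RW=1,US=1,PS=0
  → PA=0x38459  (4 entries read)
#1 VA=0x30380E0A82B (r,kernel):
  L0 @0x2F[6] → 0x3C007  P=1,RW=1,US=1,PS=0
  L1 @0x3C[14] → 0x3F007  P=1,RW=1,US=1,PS=0
  L2 @0x3F[7] → 0x42007  P=1,RW=1,US=1,PS=0
  L3 @0x42[10] → 0x44007  P=1,RW=1,US=1,PS=0
  → PA=0x4482B  (4 entries read)
#2 VA=0xA8002A19811 (r,kernel):
  L0 @0x2F[21] → 0x45007  P=1,RW=1,US=1,PS=0
  L1 @0x45[0] → 0x49007  P=1,RW=1,US=1,PS=0
  L2 @0x49[21] → 0x4C007  P=1,RW=1,US=1,PS=0
  L3 @0x4C[25] → 0x50007  P=1,RW=1,US=1,PS=0
  → PA=0x50811  (4 entries read)
#3 VA=0x683C2E05E24 (r,kernel):
  L0 @0x2F[13] → 0x53007  P=1,RW=1,US=1,PS=0
  L1 @0x53[15] → 0x55007  P=1,RW=1,US=1,PS=0
  L2 @0x55[23] → 0x58007  P=1,RW=1,US=1,PS=0
  L3 @0x58[5] → 0x5B007  P=1,RW=1,US=1,PS=0
  → PA=0x5BE24  (4 entries read)
#4 VA=0xA8002A19811 (r,kernel):
  TLB hit vpn=0xA8002A19 → PA=0x50811
#5 VA=0x30380E0A82B (r,kernel):
  TLB hit vpn=0x30380E0A → PA=0x4482B
#6 VA=0xC030220F544 (r,kernel):
  L0 @0x2F[24] → 0x5E007  P=1,RW=1,US=1,PS=0
  L1 @0x5E[12] → 0x60007  P=1,RW=1,US=1,PS=0
  L2 @0x60[17] → 0x63007  P=1,RW=1,US=1,PS=0
  L3 @0x63[15] → 0x66007  P=1,RW=1,US=1,PS=0
  → PA=0x66544  (4 entries read)
#7 VA=0xC87800000E8 (r,kernel):
  L0 @0x2F[25] → 0x68007  P=1,RW=1,US=1,PS=0
  L1 @0x68[30] → 0x10006  P=0,RW=1,US=1,PS=0
  → PAGE_NOT_PRESENT  (2 entries read)

Entries read for #5: 0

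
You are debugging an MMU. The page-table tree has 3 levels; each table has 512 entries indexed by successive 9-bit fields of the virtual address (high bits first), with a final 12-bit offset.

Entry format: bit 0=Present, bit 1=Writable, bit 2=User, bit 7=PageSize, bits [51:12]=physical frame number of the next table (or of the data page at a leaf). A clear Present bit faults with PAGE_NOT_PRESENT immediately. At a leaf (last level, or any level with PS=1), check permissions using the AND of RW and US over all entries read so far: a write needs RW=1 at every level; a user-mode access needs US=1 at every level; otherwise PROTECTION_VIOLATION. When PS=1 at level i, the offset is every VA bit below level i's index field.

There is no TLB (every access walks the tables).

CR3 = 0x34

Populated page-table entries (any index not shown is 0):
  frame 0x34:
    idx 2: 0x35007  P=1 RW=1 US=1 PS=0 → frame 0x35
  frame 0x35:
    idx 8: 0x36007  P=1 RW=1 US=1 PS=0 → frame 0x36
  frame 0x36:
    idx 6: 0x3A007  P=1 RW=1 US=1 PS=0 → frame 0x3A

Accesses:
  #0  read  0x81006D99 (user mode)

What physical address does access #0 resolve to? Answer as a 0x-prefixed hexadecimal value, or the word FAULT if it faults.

Walk each access:
#0 VA=0x81006D99 (r,user):
  L0: frame=0x34 idx=2 entry=0x35007 [P=1 RW=1 US=1 PS=0]
  L1: frame=0x35 idx=8 entry=0x36007 [P=1 RW=1 US=1 PS=0]
  L2: frame=0x36 idx=6 entry=0x3A007 [P=1 RW=1 US=1 PS=0]
  ⇒ phys 0x3AD99  [3 reads]

Access #0 PA: 0x3AD99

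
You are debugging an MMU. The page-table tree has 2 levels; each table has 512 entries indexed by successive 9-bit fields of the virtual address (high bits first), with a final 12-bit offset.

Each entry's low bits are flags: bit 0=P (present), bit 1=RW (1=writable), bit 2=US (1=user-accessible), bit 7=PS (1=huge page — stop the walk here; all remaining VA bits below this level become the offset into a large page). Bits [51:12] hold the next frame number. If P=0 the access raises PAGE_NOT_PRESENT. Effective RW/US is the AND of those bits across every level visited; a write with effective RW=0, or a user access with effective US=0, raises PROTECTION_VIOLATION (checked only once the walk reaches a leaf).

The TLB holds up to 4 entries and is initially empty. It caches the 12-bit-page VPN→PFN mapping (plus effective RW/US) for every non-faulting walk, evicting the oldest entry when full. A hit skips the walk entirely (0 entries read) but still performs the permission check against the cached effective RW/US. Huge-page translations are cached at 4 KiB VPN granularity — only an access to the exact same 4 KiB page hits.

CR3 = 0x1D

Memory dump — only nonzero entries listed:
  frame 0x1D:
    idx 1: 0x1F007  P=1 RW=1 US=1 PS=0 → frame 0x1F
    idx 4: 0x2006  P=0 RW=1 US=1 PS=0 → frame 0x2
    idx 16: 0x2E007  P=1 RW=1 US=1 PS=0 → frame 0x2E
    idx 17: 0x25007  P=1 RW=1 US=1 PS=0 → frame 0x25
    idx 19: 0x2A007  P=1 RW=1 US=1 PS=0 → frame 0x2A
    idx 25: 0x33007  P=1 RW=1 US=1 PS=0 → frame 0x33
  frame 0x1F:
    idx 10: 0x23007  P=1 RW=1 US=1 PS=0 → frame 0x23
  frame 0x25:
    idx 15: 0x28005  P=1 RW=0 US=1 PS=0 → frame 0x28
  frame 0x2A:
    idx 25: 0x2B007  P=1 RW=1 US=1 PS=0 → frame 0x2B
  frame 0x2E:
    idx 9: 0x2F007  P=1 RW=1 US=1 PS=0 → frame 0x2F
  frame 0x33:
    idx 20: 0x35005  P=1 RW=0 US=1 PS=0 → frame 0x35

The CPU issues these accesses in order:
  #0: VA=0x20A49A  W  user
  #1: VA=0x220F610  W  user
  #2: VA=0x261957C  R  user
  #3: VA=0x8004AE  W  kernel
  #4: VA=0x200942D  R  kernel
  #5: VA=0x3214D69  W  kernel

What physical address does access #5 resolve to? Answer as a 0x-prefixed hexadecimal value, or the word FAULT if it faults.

Per-access translation:
#0 VA=0x20A49A (w,user):
  L0 @0x1D[1] → 0x1F007  P=1,RW=1,US=1,PS=0
  L1 @0x1F[10] → 0x23007  P=1,RW=1,US=1,PS=0
  ✓ 0x2349A  — 2 lookups
#1 VA=0x220F610 (w,user):
  L0 @0x1D[17] → 0x25007  P=1,RW=1,US=1,PS=0
  L1 @0x25[15] → 0x28005  P=1,RW=0,US=1,PS=0
  ✗ PROTECTION_VIOLATION  [2 reads]
#2 VA=0x261957C (r,user):
  L0 @0x1D[19] → 0x2A007  P=1,RW=1,US=1,PS=0
  L1 @0x2A[25] → 0x2B007  P=1,RW=1,US=1,PS=0
  ✓ 0x2B57C  — 2 lookups
#3 VA=0x8004AE (w,kernel):
  L0 @0x1D[4] → 0x2006  P=0,RW=1,US=1,PS=0
  ✗ PAGE_NOT_PRESENT  [1 reads]
#4 VA=0x200942D (r,kernel):
  L0 @0x1D[16] → 0x2E007  P=1,RW=1,US=1,PS=0
  L1 @0x2E[9] → 0x2F007  P=1,RW=1,US=1,PS=0
  ✓ 0x2F42D  — 2 lookups
#5 VA=0x3214D69 (w,kernel):
  L0 @0x1D[25] → 0x33007  P=1,RW=1,US=1,PS=0
  L1 @0x33[20] → 0x35005  P=1,RW=0,US=1,PS=0
  ✗ PROTECTION_VIOLATION  [2 reads]

Access #5 PA: FAULT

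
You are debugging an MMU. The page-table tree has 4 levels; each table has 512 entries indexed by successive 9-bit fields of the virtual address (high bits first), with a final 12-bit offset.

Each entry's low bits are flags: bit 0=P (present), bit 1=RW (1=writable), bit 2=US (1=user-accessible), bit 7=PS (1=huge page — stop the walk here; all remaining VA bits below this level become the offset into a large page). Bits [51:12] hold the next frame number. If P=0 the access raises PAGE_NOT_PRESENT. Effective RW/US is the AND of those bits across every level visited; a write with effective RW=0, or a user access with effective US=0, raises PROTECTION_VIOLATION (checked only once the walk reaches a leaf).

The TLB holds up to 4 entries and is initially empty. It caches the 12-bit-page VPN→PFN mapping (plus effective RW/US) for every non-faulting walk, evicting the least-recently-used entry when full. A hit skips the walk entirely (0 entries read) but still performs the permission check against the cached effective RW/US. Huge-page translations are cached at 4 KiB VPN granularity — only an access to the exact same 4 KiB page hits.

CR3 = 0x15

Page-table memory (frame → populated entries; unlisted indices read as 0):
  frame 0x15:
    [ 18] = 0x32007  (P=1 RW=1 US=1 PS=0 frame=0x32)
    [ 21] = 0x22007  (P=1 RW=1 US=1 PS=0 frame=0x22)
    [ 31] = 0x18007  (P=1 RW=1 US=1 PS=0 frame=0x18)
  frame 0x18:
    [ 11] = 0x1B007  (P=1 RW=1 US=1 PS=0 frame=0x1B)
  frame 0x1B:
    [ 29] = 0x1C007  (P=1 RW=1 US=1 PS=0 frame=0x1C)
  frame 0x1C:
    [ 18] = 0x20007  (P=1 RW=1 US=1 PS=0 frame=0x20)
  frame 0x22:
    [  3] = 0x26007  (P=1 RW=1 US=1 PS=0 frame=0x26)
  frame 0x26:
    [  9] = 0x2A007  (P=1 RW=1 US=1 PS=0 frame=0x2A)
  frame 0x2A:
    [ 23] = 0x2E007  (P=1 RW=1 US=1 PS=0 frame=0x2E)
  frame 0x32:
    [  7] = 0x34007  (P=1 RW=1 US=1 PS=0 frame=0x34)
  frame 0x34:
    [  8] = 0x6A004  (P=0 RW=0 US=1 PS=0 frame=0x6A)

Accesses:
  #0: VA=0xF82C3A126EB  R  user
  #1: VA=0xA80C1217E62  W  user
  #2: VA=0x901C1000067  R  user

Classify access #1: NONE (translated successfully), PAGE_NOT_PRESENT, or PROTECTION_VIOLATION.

Trace:
#0 VA=0xF82C3A126EB (r,user):
  [0] read 0x15 idx=31: raw=0x18007 flags P=1 W=1 U=1 S=0
  [1] read 0x18 idx=11: raw=0x1B007 flags P=1 W=1 U=1 S=0
  [2] read 0x1B idx=29: raw=0x1C007 flags P=1 W=1 U=1 S=0
  [3] read 0x1C idx=18: raw=0x20007 flags P=1 W=1 U=1 S=0
  ✓ 0x206EB  — 4 lookups
#1 VA=0xA80C1217E62 (w,user):
  [0] read 0x15 idx=21: raw=0x22007 flags P=1 W=1 U=1 S=0
  [1] read 0x22 idx=3: raw=0x26007 flags P=1 W=1 U=1 S=0
  [2] read 0x26 idx=9: raw=0x2A007 flags P=1 W=1 U=1 S=0
  [3] read 0x2A idx=23: raw=0x2E007 flags P=1 W=1 U=1 S=0
  ✓ 0x2EE62  — 4 lookups
#2 VA=0x901C1000067 (r,user):
  [0] read 0x15 idx=18: raw=0x32007 flags P=1 W=1 U=1 S=0
  [1] read 0x32 idx=7: raw=0x34007 flags P=1 W=1 U=1 S=0
  [2] read 0x34 idx=8: raw=0x6A004 flags P=0 W=0 U=1 S=0
  ✗ PAGE_NOT_PRESENT  [3 reads]

Access #1 fault: NONE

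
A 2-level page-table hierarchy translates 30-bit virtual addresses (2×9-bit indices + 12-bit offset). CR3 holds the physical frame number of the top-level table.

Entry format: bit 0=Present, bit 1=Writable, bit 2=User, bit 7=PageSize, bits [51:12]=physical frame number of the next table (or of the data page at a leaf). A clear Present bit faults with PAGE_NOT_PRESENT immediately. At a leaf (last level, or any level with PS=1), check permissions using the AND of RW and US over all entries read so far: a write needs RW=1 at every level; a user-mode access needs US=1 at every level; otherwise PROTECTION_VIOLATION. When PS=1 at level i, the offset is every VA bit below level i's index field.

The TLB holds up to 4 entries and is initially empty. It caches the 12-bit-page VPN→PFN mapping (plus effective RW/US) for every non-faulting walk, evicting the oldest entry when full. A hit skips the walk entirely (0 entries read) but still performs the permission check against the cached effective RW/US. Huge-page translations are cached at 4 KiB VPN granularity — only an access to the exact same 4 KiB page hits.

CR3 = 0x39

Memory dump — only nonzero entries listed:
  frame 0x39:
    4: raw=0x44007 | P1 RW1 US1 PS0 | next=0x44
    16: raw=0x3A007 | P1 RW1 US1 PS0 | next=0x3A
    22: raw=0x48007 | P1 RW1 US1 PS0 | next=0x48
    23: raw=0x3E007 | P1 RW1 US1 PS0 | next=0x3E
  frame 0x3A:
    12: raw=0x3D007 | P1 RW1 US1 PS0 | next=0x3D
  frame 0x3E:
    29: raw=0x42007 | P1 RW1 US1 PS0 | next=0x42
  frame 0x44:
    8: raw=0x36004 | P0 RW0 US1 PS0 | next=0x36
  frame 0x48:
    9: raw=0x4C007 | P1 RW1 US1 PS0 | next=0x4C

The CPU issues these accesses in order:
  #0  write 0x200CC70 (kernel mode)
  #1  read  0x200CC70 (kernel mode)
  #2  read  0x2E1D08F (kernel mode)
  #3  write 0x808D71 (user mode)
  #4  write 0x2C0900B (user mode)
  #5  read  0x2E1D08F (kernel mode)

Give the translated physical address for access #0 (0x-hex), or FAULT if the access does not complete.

Per-access translation:
#0 VA=0x200CC70 (w,kernel):
  lvl0: tbl 0x39, slot 16 ⇒ 0x3A007 (P1/RW1/US1/PS0)
  lvl1: tbl 0x3A, slot 12 ⇒ 0x3D007 (P1/RW1/US1/PS0)
  ⇒ phys 0x3DC70  [2 reads]
#1 VA=0x200CC70 (r,kernel):
  TLB hit vpn=0x200C → PA=0x3DC70
#2 VA=0x2E1D08F (r,kernel):
  lvl0: tbl 0x39, slot 23 ⇒ 0x3E007 (P1/RW1/US1/PS0)
  lvl1: tbl 0x3E, slot 29 ⇒ 0x42007 (P1/RW1/US1/PS0)
  ⇒ phys 0x4208F  [2 reads]
#3 VA=0x808D71 (w,user):
  lvl0: tbl 0x39, slot 4 ⇒ 0x44007 (P1/RW1/US1/PS0)
  lvl1: tbl 0x44, slot 8 ⇒ 0x36004 (P0/RW0/US1/PS0)
  → PAGE_NOT_PRESENT  (2 entries read)
#4 VA=0x2C0900B (w,user):
  lvl0: tbl 0x39, slot 22 ⇒ 0x48007 (P1/RW1/US1/PS0)
  lvl1: tbl 0x48, slot 9 ⇒ 0x4C007 (P1/RW1/US1/PS0)
  ⇒ phys 0x4C00B  [2 reads]
#5 VA=0x2E1D08F (r,kernel):
  TLB hit vpn=0x2E1D → PA=0x4208F

Access #0 PA: 0x3DC70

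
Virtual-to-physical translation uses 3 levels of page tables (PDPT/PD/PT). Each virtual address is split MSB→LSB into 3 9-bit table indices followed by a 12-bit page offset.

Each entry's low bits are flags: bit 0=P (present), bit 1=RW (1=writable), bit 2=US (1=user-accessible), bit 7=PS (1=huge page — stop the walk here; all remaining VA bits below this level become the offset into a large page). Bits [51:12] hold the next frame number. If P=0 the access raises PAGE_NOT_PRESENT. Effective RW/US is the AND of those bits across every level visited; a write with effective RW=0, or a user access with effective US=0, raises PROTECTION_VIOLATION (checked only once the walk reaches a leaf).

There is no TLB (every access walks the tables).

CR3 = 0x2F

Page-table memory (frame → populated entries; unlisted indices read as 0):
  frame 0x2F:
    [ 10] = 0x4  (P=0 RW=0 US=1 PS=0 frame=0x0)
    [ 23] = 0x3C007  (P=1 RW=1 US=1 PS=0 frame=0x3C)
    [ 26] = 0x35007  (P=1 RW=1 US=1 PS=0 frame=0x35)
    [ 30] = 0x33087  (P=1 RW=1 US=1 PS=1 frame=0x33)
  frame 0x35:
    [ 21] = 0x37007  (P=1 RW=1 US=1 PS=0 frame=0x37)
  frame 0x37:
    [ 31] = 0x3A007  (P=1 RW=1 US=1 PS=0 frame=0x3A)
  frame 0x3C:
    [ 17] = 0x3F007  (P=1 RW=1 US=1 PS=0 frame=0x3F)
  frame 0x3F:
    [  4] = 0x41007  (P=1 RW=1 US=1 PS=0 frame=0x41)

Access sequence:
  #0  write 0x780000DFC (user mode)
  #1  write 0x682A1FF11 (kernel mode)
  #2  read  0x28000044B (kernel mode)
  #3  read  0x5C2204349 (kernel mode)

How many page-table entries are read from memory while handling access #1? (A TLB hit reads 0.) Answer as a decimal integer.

Walk each access:
#0 VA=0x780000DFC (w,user):
  L0 @0x2F[30] → 0x33087  P=1,RW=1,US=1,PS=1
  ⇒ phys 0x33DFC (huge @L0)  [1 reads]
#1 VA=0x682A1FF11 (w,kernel):
  L0 @0x2F[26] → 0x35007  P=1,RW=1,US=1,PS=0
  L1 @0x35[21] → 0x37007  P=1,RW=1,US=1,PS=0
  L2 @0x37[31] → 0x3A007  P=1,RW=1,US=1,PS=0
  ⇒ phys 0x3AF11  [3 reads]
#2 VA=0x28000044B (r,kernel):
  L0 @0x2F[10] → 0x4  P=0,RW=0,US=1,PS=0
  ⇒ fault: PAGE_NOT_PRESENT  — 1 lookups
#3 VA=0x5C2204349 (r,kernel):
  L0 @0x2F[23] → 0x3C007  P=1,RW=1,US=1,PS=0
  L1 @0x3C[17] → 0x3F007  P=1,RW=1,US=1,PS=0
  L2 @0x3F[4] → 0x41007  P=1,RW=1,US=1,PS=0
  ⇒ phys 0x41349  [3 reads]

Entries read for #1: 3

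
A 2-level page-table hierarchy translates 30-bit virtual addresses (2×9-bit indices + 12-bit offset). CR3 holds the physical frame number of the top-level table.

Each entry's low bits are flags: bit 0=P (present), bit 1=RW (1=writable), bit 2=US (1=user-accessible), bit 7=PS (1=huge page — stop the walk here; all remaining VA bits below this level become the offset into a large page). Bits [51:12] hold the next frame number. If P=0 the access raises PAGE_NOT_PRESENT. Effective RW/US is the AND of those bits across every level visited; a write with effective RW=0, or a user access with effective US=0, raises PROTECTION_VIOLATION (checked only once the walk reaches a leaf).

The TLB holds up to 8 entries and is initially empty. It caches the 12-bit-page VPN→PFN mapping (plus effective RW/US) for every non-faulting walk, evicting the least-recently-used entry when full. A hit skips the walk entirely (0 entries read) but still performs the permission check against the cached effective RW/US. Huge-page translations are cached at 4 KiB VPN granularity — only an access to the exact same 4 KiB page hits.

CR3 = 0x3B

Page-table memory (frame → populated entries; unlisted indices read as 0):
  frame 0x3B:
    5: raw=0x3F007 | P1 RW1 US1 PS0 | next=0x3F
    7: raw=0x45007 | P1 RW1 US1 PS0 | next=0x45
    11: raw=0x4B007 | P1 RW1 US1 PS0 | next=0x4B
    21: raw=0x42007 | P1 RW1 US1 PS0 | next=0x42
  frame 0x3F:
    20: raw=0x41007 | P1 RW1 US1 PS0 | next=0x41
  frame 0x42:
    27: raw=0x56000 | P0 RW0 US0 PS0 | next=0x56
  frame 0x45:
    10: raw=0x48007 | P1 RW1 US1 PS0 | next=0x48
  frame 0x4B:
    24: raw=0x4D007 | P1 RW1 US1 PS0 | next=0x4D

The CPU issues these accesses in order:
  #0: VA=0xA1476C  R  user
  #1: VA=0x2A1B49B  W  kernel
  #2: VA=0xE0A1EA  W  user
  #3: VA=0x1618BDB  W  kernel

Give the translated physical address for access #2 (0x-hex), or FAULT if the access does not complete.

Trace:
#0 VA=0xA1476C (r,user):
  [0] read 0x3B idx=5: raw=0x3F007 flags P=1 W=1 U=1 S=0
  [1] read 0x3F idx=20: raw=0x41007 flags P=1 W=1 U=1 S=0
  ⇒ phys 0x4176C  [2 reads]
#1 VA=0x2A1B49B (w,kernel):
  [0] read 0x3B idx=21: raw=0x42007 flags P=1 W=1 U=1 S=0
  [1] read 0x42 idx=27: raw=0x56000 flags P=0 W=0 U=0 S=0
  ⇒ fault: PAGE_NOT_PRESENT  — 2 lookups
#2 VA=0xE0A1EA (w,user):
  [0] read 0x3B idx=7: raw=0x45007 flags P=1 W=1 U=1 S=0
  [1] read 0x45 idx=10: raw=0x48007 flags P=1 W=1 U=1 S=0
  ⇒ phys 0x481EA  [2 reads]
#3 VA=0x1618BDB (w,kernel):
  [0] read 0x3B idx=11: raw=0x4B007 flags P=1 W=1 U=1 S=0
  [1] read 0x4B idx=24: raw=0x4D007 flags P=1 W=1 U=1 S=0
  ⇒ phys 0x4DBDB  [2 reads]

Access #2 PA: 0x481EA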